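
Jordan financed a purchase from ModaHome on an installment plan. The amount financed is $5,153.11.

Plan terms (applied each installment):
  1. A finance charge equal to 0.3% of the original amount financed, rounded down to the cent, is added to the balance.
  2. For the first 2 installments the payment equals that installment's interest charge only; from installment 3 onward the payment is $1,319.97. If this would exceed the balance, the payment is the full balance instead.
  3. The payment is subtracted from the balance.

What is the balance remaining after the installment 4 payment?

$2,544.07

Installment 1: opening $5,153.11; interest $15.45 → $5,168.56; payment $15.45; balance $5,153.11
Installment 2: opening $5,153.11; interest $15.45 → $5,168.56; payment $15.45; balance $5,153.11
Installment 3: opening $5,153.11; interest $15.45 → $5,168.56; payment $1,319.97; balance $3,848.59
Installment 4: opening $3,848.59; interest $15.45 → $3,864.04; payment $1,319.97; balance $2,544.07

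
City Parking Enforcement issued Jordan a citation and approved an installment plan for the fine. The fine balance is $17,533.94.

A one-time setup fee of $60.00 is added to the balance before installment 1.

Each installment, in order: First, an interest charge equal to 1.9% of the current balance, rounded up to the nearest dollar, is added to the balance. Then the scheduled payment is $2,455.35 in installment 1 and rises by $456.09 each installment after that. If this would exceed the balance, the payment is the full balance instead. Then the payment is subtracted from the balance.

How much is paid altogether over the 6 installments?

$18,805.94

Installment 1: $17,593.94 +$335.00 interest = $17,928.94; pay $2,455.35 → $15,473.59
Installment 2: $15,473.59 +$294.00 interest = $15,767.59; pay $2,911.44 → $12,856.15
Installment 3: $12,856.15 +$245.00 interest = $13,101.15; pay $3,367.53 → $9,733.62
Installment 4: $9,733.62 +$185.00 interest = $9,918.62; pay $3,823.62 → $6,095.00
Installment 5: $6,095.00 +$116.00 interest = $6,211.00; pay $4,279.71 → $1,931.29
Installment 6: $1,931.29 +$37.00 interest = $1,968.29; pay $1,968.29 → $0.00
Total paid: $18,805.94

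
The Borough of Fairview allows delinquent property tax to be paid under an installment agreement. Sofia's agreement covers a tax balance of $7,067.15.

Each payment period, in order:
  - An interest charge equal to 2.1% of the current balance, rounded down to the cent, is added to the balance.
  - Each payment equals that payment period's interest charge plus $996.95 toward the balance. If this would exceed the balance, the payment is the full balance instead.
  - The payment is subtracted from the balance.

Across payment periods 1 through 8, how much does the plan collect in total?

$7,668.19

Payment period 1: $7,067.15 +$148.41 interest = $7,215.56; pay $1,145.36 → $6,070.20
Payment period 2: $6,070.20 +$127.47 interest = $6,197.67; pay $1,124.42 → $5,073.25
Payment period 3: $5,073.25 +$106.53 interest = $5,179.78; pay $1,103.48 → $4,076.30
Payment period 4: $4,076.30 +$85.60 interest = $4,161.90; pay $1,082.55 → $3,079.35
Payment period 5: $3,079.35 +$64.66 interest = $3,144.01; pay $1,061.61 → $2,082.40
Payment period 6: $2,082.40 +$43.73 interest = $2,126.13; pay $1,040.68 → $1,085.45
Payment period 7: $1,085.45 +$22.79 interest = $1,108.24; pay $1,019.74 → $88.50
Payment period 8: $88.50 +$1.85 interest = $90.35; pay $90.35 → $0.00
Total paid: $7,668.19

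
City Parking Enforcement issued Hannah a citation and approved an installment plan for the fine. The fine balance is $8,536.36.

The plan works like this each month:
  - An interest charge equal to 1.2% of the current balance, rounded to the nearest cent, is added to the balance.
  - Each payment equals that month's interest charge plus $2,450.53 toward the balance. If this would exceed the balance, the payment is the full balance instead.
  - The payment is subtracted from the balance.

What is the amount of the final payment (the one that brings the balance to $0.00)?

# | Opening | Interest | Payment | End bal
1 | $8,536.36 | $102.44 | $2,552.97 | $6,085.83
2 | $6,085.83 | $73.03 | $2,523.56 | $3,635.30
3 | $3,635.30 | $43.62 | $2,494.15 | $1,184.77
4 | $1,184.77 | $14.22 | $1,198.99 | $0.00

$1,198.99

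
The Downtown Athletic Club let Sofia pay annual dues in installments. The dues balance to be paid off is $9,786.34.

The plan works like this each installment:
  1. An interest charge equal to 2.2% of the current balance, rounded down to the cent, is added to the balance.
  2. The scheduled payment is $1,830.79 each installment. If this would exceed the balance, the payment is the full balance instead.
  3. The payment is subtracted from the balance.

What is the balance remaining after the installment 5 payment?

$1,345.54

Installment 1: $9,786.34 +$215.29 interest = $10,001.63; pay $1,830.79 → $8,170.84
Installment 2: $8,170.84 +$179.75 interest = $8,350.59; pay $1,830.79 → $6,519.80
Installment 3: $6,519.80 +$143.43 interest = $6,663.23; pay $1,830.79 → $4,832.44
Installment 4: $4,832.44 +$106.31 interest = $4,938.75; pay $1,830.79 → $3,107.96
Installment 5: $3,107.96 +$68.37 interest = $3,176.33; pay $1,830.79 → $1,345.54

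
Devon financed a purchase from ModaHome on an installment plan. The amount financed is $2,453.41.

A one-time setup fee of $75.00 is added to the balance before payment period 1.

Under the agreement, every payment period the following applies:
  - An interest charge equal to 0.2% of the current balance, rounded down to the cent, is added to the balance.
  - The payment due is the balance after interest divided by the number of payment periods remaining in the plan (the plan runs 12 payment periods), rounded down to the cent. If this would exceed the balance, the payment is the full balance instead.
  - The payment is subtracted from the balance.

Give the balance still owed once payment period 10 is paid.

$429.90

Payment period 1: opening $2,528.41; interest $5.05 → $2,533.46; payment $211.12; balance $2,322.34
Payment period 2: opening $2,322.34; interest $4.64 → $2,326.98; payment $211.54; balance $2,115.44
Payment period 3: opening $2,115.44; interest $4.23 → $2,119.67; payment $211.96; balance $1,907.71
Payment period 4: opening $1,907.71; interest $3.81 → $1,911.52; payment $212.39; balance $1,699.13
Payment period 5: opening $1,699.13; interest $3.39 → $1,702.52; payment $212.81; balance $1,489.71
Payment period 6: opening $1,489.71; interest $2.97 → $1,492.68; payment $213.24; balance $1,279.44
Payment period 7: opening $1,279.44; interest $2.55 → $1,281.99; payment $213.66; balance $1,068.33
Payment period 8: opening $1,068.33; interest $2.13 → $1,070.46; payment $214.09; balance $856.37
Payment period 9: opening $856.37; interest $1.71 → $858.08; payment $214.52; balance $643.56
Payment period 10: opening $643.56; interest $1.28 → $644.84; payment $214.94; balance $429.90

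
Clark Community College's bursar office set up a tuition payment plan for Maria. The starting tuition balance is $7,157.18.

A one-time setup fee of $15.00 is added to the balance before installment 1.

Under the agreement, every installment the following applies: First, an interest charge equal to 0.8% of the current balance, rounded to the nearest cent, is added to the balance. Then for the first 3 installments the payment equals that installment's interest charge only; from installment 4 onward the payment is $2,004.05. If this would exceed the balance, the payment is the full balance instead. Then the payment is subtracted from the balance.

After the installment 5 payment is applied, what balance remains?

Installment 1: opening $7,172.18; interest $57.38 → $7,229.56; payment $57.38; balance $7,172.18
Installment 2: opening $7,172.18; interest $57.38 → $7,229.56; payment $57.38; balance $7,172.18
Installment 3: opening $7,172.18; interest $57.38 → $7,229.56; payment $57.38; balance $7,172.18
Installment 4: opening $7,172.18; interest $57.38 → $7,229.56; payment $2,004.05; balance $5,225.51
Installment 5: opening $5,225.51; interest $41.80 → $5,267.31; payment $2,004.05; balance $3,263.26

$3,263.26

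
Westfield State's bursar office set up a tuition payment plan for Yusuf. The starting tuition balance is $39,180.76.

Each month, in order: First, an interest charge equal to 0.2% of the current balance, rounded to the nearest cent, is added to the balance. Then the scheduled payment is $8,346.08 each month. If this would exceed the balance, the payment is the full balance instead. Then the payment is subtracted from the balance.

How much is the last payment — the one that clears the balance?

$6,022.57

Month 1: opening $39,180.76; interest $78.36 → $39,259.12; payment $8,346.08; balance $30,913.04
Month 2: opening $30,913.04; interest $61.83 → $30,974.87; payment $8,346.08; balance $22,628.79
Month 3: opening $22,628.79; interest $45.26 → $22,674.05; payment $8,346.08; balance $14,327.97
Month 4: opening $14,327.97; interest $28.66 → $14,356.63; payment $8,346.08; balance $6,010.55
Month 5: opening $6,010.55; interest $12.02 → $6,022.57; payment $6,022.57; balance $0.00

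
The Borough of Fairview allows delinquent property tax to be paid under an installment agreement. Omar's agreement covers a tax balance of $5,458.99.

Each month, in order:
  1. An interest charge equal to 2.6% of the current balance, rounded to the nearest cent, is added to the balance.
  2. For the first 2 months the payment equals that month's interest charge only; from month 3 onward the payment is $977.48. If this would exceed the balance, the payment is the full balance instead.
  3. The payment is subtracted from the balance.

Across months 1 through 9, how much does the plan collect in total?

$6,259.89

Month 1: $5,458.99 +$141.93 interest = $5,600.92; pay $141.93 → $5,458.99
Month 2: $5,458.99 +$141.93 interest = $5,600.92; pay $141.93 → $5,458.99
Month 3: $5,458.99 +$141.93 interest = $5,600.92; pay $977.48 → $4,623.44
Month 4: $4,623.44 +$120.21 interest = $4,743.65; pay $977.48 → $3,766.17
Month 5: $3,766.17 +$97.92 interest = $3,864.09; pay $977.48 → $2,886.61
Month 6: $2,886.61 +$75.05 interest = $2,961.66; pay $977.48 → $1,984.18
Month 7: $1,984.18 +$51.59 interest = $2,035.77; pay $977.48 → $1,058.29
Month 8: $1,058.29 +$27.52 interest = $1,085.81; pay $977.48 → $108.33
Month 9: $108.33 +$2.82 interest = $111.15; pay $111.15 → $0.00
Total paid: $6,259.89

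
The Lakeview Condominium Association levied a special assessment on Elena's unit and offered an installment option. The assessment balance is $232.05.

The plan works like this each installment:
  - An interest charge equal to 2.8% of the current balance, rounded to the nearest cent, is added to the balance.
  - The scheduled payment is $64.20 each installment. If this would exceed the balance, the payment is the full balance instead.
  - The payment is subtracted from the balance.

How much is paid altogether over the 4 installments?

$248.16

Installment 1: $232.05 +$6.50 interest = $238.55; pay $64.20 → $174.35
Installment 2: $174.35 +$4.88 interest = $179.23; pay $64.20 → $115.03
Installment 3: $115.03 +$3.22 interest = $118.25; pay $64.20 → $54.05
Installment 4: $54.05 +$1.51 interest = $55.56; pay $55.56 → $0.00
Total paid: $248.16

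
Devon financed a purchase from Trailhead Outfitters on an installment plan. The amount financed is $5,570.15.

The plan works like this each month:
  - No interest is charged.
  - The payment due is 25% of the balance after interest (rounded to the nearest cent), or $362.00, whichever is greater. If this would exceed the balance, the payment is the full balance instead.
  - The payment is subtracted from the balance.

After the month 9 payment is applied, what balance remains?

$0.00

Month 1: opening $5,570.15; payment $1,392.54; balance $4,177.61
Month 2: opening $4,177.61; payment $1,044.40; balance $3,133.21
Month 3: opening $3,133.21; payment $783.30; balance $2,349.91
Month 4: opening $2,349.91; payment $587.48; balance $1,762.43
Month 5: opening $1,762.43; payment $440.61; balance $1,321.82
Month 6: opening $1,321.82; payment $362.00; balance $959.82
Month 7: opening $959.82; payment $362.00; balance $597.82
Month 8: opening $597.82; payment $362.00; balance $235.82
Month 9: opening $235.82; payment $235.82; balance $0.00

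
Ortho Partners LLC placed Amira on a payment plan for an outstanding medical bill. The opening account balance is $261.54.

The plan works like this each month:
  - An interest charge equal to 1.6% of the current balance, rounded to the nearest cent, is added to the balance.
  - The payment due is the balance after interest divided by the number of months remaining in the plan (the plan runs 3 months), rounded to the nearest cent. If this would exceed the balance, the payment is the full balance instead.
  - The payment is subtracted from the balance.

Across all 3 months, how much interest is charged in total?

$8.45

# | Opening | Interest | Payment | End bal
1 | $261.54 | $4.18 | $88.57 | $177.15
2 | $177.15 | $2.83 | $89.99 | $89.99
3 | $89.99 | $1.44 | $91.43 | $0.00
Total interest: $4.18 + $2.83 + $1.44 = $8.45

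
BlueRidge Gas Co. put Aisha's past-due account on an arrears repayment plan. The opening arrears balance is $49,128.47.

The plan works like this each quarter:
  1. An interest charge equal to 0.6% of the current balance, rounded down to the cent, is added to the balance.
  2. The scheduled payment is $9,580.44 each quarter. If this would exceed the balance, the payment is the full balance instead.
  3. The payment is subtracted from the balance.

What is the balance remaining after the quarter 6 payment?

# | Opening | Interest | Payment | End bal
1 | $49,128.47 | $294.77 | $9,580.44 | $39,842.80
2 | $39,842.80 | $239.05 | $9,580.44 | $30,501.41
3 | $30,501.41 | $183.00 | $9,580.44 | $21,103.97
4 | $21,103.97 | $126.62 | $9,580.44 | $11,650.15
5 | $11,650.15 | $69.90 | $9,580.44 | $2,139.61
6 | $2,139.61 | $12.83 | $2,152.44 | $0.00

$0.00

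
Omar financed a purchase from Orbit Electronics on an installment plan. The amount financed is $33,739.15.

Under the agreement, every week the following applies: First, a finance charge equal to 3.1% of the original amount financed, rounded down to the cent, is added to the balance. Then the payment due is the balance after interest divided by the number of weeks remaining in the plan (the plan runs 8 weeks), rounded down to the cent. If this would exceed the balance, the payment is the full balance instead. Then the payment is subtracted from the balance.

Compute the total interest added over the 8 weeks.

# | Opening | Interest | Payment | End bal
1 | $33,739.15 | $1,045.91 | $4,348.13 | $30,436.93
2 | $30,436.93 | $1,045.91 | $4,497.54 | $26,985.30
3 | $26,985.30 | $1,045.91 | $4,671.86 | $23,359.35
4 | $23,359.35 | $1,045.91 | $4,881.05 | $19,524.21
5 | $19,524.21 | $1,045.91 | $5,142.53 | $15,427.59
6 | $15,427.59 | $1,045.91 | $5,491.16 | $10,982.34
7 | $10,982.34 | $1,045.91 | $6,014.12 | $6,014.13
8 | $6,014.13 | $1,045.91 | $7,060.04 | $0.00
Total interest: $1,045.91 + $1,045.91 + $1,045.91 + $1,045.91 + $1,045.91 + $1,045.91 + $1,045.91 + $1,045.91 = $8,367.28

$8,367.28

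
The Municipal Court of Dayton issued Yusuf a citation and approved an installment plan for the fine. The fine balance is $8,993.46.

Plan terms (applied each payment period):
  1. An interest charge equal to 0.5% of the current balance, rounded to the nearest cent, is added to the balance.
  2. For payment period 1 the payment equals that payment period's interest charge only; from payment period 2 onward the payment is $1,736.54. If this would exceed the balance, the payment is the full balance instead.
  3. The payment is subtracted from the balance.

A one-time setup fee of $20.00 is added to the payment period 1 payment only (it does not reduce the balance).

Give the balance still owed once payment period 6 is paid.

Payment period 1: $8,993.46 +$44.97 interest = $9,038.43; pay $44.97 (+ $20.00 fee) → $8,993.46
Payment period 2: $8,993.46 +$44.97 interest = $9,038.43; pay $1,736.54 → $7,301.89
Payment period 3: $7,301.89 +$36.51 interest = $7,338.40; pay $1,736.54 → $5,601.86
Payment period 4: $5,601.86 +$28.01 interest = $5,629.87; pay $1,736.54 → $3,893.33
Payment period 5: $3,893.33 +$19.47 interest = $3,912.80; pay $1,736.54 → $2,176.26
Payment period 6: $2,176.26 +$10.88 interest = $2,187.14; pay $1,736.54 → $450.60

$450.60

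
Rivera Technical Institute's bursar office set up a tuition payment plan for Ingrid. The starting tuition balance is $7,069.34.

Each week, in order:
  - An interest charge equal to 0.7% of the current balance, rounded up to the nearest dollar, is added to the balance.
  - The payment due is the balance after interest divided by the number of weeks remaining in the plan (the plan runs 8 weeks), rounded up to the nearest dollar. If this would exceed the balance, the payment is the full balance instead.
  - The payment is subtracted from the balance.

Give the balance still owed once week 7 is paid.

$927.34

Week 1: $7,069.34 +$50.00 interest = $7,119.34; pay $890.00 → $6,229.34
Week 2: $6,229.34 +$44.00 interest = $6,273.34; pay $897.00 → $5,376.34
Week 3: $5,376.34 +$38.00 interest = $5,414.34; pay $903.00 → $4,511.34
Week 4: $4,511.34 +$32.00 interest = $4,543.34; pay $909.00 → $3,634.34
Week 5: $3,634.34 +$26.00 interest = $3,660.34; pay $916.00 → $2,744.34
Week 6: $2,744.34 +$20.00 interest = $2,764.34; pay $922.00 → $1,842.34
Week 7: $1,842.34 +$13.00 interest = $1,855.34; pay $928.00 → $927.34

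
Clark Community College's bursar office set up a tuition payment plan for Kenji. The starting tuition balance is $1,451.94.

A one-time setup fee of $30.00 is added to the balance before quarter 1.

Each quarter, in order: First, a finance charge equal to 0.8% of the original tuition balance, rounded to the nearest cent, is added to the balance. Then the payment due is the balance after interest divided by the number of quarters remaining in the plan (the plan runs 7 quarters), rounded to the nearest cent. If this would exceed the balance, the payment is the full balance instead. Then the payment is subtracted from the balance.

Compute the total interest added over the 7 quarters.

$81.34

Quarter 1: $1,481.94 +$11.62 interest = $1,493.56; pay $213.37 → $1,280.19
Quarter 2: $1,280.19 +$11.62 interest = $1,291.81; pay $215.30 → $1,076.51
Quarter 3: $1,076.51 +$11.62 interest = $1,088.13; pay $217.63 → $870.50
Quarter 4: $870.50 +$11.62 interest = $882.12; pay $220.53 → $661.59
Quarter 5: $661.59 +$11.62 interest = $673.21; pay $224.40 → $448.81
Quarter 6: $448.81 +$11.62 interest = $460.43; pay $230.22 → $230.21
Quarter 7: $230.21 +$11.62 interest = $241.83; pay $241.83 → $0.00
Total interest: $11.62 + $11.62 + $11.62 + $11.62 + $11.62 + $11.62 + $11.62 = $81.34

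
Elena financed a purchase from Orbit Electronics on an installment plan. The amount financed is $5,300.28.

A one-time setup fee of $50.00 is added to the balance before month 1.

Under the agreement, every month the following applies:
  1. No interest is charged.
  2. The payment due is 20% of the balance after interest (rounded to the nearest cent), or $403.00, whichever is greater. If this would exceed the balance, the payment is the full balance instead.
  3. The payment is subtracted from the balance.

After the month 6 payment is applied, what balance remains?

$1,350.18

# | Opening | Payment | End bal
1 | $5,350.28 | $1,070.06 | $4,280.22
2 | $4,280.22 | $856.04 | $3,424.18
3 | $3,424.18 | $684.84 | $2,739.34
4 | $2,739.34 | $547.87 | $2,191.47
5 | $2,191.47 | $438.29 | $1,753.18
6 | $1,753.18 | $403.00 | $1,350.18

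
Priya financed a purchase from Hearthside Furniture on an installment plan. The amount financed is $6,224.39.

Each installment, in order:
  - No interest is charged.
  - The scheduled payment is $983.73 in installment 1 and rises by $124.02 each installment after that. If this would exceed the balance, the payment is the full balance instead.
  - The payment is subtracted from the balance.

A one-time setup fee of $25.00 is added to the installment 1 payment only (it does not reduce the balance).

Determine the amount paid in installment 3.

Installment 1: $6,224.39 − $983.73 (+ $25.00 fee) → $5,240.66
Installment 2: $5,240.66 − $1,107.75 → $4,132.91
Installment 3: $4,132.91 − $1,231.77 → $2,901.14

$1,231.77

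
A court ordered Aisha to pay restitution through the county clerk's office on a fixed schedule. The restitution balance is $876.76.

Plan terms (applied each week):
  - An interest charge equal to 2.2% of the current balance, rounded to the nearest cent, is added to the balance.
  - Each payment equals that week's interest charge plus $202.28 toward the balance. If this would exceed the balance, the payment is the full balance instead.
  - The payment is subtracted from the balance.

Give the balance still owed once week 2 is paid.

Week 1: opening $876.76; interest $19.29 → $896.05; payment $221.57; balance $674.48
Week 2: opening $674.48; interest $14.84 → $689.32; payment $217.12; balance $472.20

$472.20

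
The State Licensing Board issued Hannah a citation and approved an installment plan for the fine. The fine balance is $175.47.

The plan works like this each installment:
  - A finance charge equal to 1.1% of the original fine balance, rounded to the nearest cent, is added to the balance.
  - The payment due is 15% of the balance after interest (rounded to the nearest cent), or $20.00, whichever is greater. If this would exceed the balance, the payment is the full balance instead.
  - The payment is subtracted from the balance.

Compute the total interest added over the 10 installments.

Installment 1: $175.47 +$1.93 interest = $177.40; pay $26.61 → $150.79
Installment 2: $150.79 +$1.93 interest = $152.72; pay $22.91 → $129.81
Installment 3: $129.81 +$1.93 interest = $131.74; pay $20.00 → $111.74
Installment 4: $111.74 +$1.93 interest = $113.67; pay $20.00 → $93.67
Installment 5: $93.67 +$1.93 interest = $95.60; pay $20.00 → $75.60
Installment 6: $75.60 +$1.93 interest = $77.53; pay $20.00 → $57.53
Installment 7: $57.53 +$1.93 interest = $59.46; pay $20.00 → $39.46
Installment 8: $39.46 +$1.93 interest = $41.39; pay $20.00 → $21.39
Installment 9: $21.39 +$1.93 interest = $23.32; pay $20.00 → $3.32
Installment 10: $3.32 +$1.93 interest = $5.25; pay $5.25 → $0.00
Total interest: $1.93 + $1.93 + $1.93 + $1.93 + $1.93 + $1.93 + $1.93 + $1.93 + $1.93 + $1.93 = $19.30

$19.30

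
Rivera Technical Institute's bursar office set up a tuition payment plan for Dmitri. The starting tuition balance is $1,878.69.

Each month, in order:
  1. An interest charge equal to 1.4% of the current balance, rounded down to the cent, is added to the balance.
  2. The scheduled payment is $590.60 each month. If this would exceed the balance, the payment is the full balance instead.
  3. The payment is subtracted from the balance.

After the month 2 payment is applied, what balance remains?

# | Opening | Interest | Payment | End bal
1 | $1,878.69 | $26.30 | $590.60 | $1,314.39
2 | $1,314.39 | $18.40 | $590.60 | $742.19

$742.19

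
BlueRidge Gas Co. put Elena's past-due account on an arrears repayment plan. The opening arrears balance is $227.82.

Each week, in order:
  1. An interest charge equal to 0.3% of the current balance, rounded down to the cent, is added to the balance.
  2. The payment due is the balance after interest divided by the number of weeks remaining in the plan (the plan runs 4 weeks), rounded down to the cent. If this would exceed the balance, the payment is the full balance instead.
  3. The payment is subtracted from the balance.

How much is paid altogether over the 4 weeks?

$229.52

# | Opening | Interest | Payment | End bal
1 | $227.82 | $0.68 | $57.12 | $171.38
2 | $171.38 | $0.51 | $57.29 | $114.60
3 | $114.60 | $0.34 | $57.47 | $57.47
4 | $57.47 | $0.17 | $57.64 | $0.00
Total paid: $229.52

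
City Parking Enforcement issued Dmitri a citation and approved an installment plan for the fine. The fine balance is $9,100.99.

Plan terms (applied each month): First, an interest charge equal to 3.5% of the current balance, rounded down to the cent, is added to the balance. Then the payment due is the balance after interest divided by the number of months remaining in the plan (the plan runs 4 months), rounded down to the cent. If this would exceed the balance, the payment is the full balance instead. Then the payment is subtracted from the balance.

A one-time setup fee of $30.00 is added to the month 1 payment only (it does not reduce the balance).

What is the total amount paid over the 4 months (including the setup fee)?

$9,955.68

Month 1: $9,100.99 +$318.53 interest = $9,419.52; pay $2,354.88 (+ $30.00 fee) → $7,064.64
Month 2: $7,064.64 +$247.26 interest = $7,311.90; pay $2,437.30 → $4,874.60
Month 3: $4,874.60 +$170.61 interest = $5,045.21; pay $2,522.60 → $2,522.61
Month 4: $2,522.61 +$88.29 interest = $2,610.90; pay $2,610.90 → $0.00
Total paid: $9,955.68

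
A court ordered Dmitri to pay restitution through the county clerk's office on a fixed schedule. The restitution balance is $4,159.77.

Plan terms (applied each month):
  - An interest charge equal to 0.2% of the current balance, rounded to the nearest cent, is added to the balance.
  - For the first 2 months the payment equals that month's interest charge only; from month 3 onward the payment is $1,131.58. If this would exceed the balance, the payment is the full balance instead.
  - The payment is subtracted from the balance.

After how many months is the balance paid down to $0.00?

6

Month 1: $4,159.77 +$8.32 interest = $4,168.09; pay $8.32 → $4,159.77
Month 2: $4,159.77 +$8.32 interest = $4,168.09; pay $8.32 → $4,159.77
Month 3: $4,159.77 +$8.32 interest = $4,168.09; pay $1,131.58 → $3,036.51
Month 4: $3,036.51 +$6.07 interest = $3,042.58; pay $1,131.58 → $1,911.00
Month 5: $1,911.00 +$3.82 interest = $1,914.82; pay $1,131.58 → $783.24
Month 6: $783.24 +$1.57 interest = $784.81; pay $784.81 → $0.00
Balance reaches $0.00 in month 6.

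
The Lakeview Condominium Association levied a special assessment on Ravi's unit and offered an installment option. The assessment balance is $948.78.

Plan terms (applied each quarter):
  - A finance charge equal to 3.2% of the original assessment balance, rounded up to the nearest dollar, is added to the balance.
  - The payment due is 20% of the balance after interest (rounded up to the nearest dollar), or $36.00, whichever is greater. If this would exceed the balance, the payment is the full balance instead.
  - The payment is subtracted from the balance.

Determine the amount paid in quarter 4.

$116.00

Quarter 1: $948.78 +$31.00 interest = $979.78; pay $196.00 → $783.78
Quarter 2: $783.78 +$31.00 interest = $814.78; pay $163.00 → $651.78
Quarter 3: $651.78 +$31.00 interest = $682.78; pay $137.00 → $545.78
Quarter 4: $545.78 +$31.00 interest = $576.78; pay $116.00 → $460.78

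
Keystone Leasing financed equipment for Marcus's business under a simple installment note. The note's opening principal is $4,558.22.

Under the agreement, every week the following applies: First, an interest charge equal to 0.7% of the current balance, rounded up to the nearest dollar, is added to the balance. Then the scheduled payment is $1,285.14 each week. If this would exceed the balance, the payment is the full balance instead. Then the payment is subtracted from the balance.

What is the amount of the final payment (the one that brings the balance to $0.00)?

# | Opening | Interest | Payment | End bal
1 | $4,558.22 | $32.00 | $1,285.14 | $3,305.08
2 | $3,305.08 | $24.00 | $1,285.14 | $2,043.94
3 | $2,043.94 | $15.00 | $1,285.14 | $773.80
4 | $773.80 | $6.00 | $779.80 | $0.00

$779.80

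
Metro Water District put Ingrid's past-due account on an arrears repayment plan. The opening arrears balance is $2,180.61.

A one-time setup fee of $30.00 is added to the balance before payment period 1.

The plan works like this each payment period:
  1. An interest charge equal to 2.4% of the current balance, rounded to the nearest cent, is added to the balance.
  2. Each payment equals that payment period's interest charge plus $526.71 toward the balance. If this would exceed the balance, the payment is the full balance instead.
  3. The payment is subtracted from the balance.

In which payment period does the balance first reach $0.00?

# | Opening | Interest | Payment | End bal
1 | $2,210.61 | $53.05 | $579.76 | $1,683.90
2 | $1,683.90 | $40.41 | $567.12 | $1,157.19
3 | $1,157.19 | $27.77 | $554.48 | $630.48
4 | $630.48 | $15.13 | $541.84 | $103.77
5 | $103.77 | $2.49 | $106.26 | $0.00
Balance reaches $0.00 in payment period 5.

5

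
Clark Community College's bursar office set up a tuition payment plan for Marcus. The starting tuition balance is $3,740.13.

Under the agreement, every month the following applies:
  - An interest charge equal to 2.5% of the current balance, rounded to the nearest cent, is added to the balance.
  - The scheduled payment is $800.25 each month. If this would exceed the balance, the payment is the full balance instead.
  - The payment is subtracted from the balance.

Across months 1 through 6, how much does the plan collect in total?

$4,027.10

Month 1: $3,740.13 +$93.50 interest = $3,833.63; pay $800.25 → $3,033.38
Month 2: $3,033.38 +$75.83 interest = $3,109.21; pay $800.25 → $2,308.96
Month 3: $2,308.96 +$57.72 interest = $2,366.68; pay $800.25 → $1,566.43
Month 4: $1,566.43 +$39.16 interest = $1,605.59; pay $800.25 → $805.34
Month 5: $805.34 +$20.13 interest = $825.47; pay $800.25 → $25.22
Month 6: $25.22 +$0.63 interest = $25.85; pay $25.85 → $0.00
Total paid: $4,027.10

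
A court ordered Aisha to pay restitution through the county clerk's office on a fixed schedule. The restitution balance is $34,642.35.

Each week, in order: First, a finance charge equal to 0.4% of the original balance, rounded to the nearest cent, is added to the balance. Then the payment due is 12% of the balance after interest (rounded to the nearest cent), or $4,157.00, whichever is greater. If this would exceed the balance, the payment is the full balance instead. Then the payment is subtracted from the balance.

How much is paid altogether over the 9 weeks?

Week 1: $34,642.35 +$138.57 interest = $34,780.92; pay $4,173.71 → $30,607.21
Week 2: $30,607.21 +$138.57 interest = $30,745.78; pay $4,157.00 → $26,588.78
Week 3: $26,588.78 +$138.57 interest = $26,727.35; pay $4,157.00 → $22,570.35
Week 4: $22,570.35 +$138.57 interest = $22,708.92; pay $4,157.00 → $18,551.92
Week 5: $18,551.92 +$138.57 interest = $18,690.49; pay $4,157.00 → $14,533.49
Week 6: $14,533.49 +$138.57 interest = $14,672.06; pay $4,157.00 → $10,515.06
Week 7: $10,515.06 +$138.57 interest = $10,653.63; pay $4,157.00 → $6,496.63
Week 8: $6,496.63 +$138.57 interest = $6,635.20; pay $4,157.00 → $2,478.20
Week 9: $2,478.20 +$138.57 interest = $2,616.77; pay $2,616.77 → $0.00
Total paid: $35,889.48

$35,889.48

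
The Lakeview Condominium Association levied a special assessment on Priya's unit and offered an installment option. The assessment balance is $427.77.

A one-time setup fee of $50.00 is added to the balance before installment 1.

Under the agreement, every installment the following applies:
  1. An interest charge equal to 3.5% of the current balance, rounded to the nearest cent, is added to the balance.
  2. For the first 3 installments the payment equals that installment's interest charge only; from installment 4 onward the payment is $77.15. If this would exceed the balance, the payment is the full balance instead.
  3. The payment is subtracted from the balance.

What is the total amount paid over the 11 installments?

Installment 1: $477.77 +$16.72 interest = $494.49; pay $16.72 → $477.77
Installment 2: $477.77 +$16.72 interest = $494.49; pay $16.72 → $477.77
Installment 3: $477.77 +$16.72 interest = $494.49; pay $16.72 → $477.77
Installment 4: $477.77 +$16.72 interest = $494.49; pay $77.15 → $417.34
Installment 5: $417.34 +$14.61 interest = $431.95; pay $77.15 → $354.80
Installment 6: $354.80 +$12.42 interest = $367.22; pay $77.15 → $290.07
Installment 7: $290.07 +$10.15 interest = $300.22; pay $77.15 → $223.07
Installment 8: $223.07 +$7.81 interest = $230.88; pay $77.15 → $153.73
Installment 9: $153.73 +$5.38 interest = $159.11; pay $77.15 → $81.96
Installment 10: $81.96 +$2.87 interest = $84.83; pay $77.15 → $7.68
Installment 11: $7.68 +$0.27 interest = $7.95; pay $7.95 → $0.00
Total paid: $598.16

$598.16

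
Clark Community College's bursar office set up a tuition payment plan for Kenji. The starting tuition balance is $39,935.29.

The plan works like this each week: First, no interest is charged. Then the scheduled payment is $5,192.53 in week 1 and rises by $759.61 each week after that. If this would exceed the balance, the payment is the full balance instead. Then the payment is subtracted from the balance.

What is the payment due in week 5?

$8,230.97

Week 1: opening $39,935.29; payment $5,192.53; balance $34,742.76
Week 2: opening $34,742.76; payment $5,952.14; balance $28,790.62
Week 3: opening $28,790.62; payment $6,711.75; balance $22,078.87
Week 4: opening $22,078.87; payment $7,471.36; balance $14,607.51
Week 5: opening $14,607.51; payment $8,230.97; balance $6,376.54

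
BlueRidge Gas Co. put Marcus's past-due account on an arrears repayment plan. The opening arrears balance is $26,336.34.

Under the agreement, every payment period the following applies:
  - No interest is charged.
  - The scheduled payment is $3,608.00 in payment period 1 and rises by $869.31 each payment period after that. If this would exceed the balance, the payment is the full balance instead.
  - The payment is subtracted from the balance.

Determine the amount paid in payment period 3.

$5,346.62

Payment period 1: opening $26,336.34; payment $3,608.00; balance $22,728.34
Payment period 2: opening $22,728.34; payment $4,477.31; balance $18,251.03
Payment period 3: opening $18,251.03; payment $5,346.62; balance $12,904.41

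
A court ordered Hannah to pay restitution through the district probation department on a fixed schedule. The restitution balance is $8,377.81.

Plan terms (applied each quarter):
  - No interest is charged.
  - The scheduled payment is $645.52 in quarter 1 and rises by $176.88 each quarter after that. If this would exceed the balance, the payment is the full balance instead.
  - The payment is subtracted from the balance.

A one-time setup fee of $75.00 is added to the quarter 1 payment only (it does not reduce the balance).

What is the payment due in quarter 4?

$1,176.16

Quarter 1: opening $8,377.81; payment $645.52 (+ $75.00 fee); balance $7,732.29
Quarter 2: opening $7,732.29; payment $822.40; balance $6,909.89
Quarter 3: opening $6,909.89; payment $999.28; balance $5,910.61
Quarter 4: opening $5,910.61; payment $1,176.16; balance $4,734.45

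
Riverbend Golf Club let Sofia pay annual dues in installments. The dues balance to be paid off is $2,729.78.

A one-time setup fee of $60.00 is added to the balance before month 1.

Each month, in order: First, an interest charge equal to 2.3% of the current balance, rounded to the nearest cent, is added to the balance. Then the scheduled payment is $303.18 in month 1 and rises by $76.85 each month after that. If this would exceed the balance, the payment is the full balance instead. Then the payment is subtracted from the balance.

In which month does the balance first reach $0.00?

Month 1: opening $2,789.78; interest $64.16 → $2,853.94; payment $303.18; balance $2,550.76
Month 2: opening $2,550.76; interest $58.67 → $2,609.43; payment $380.03; balance $2,229.40
Month 3: opening $2,229.40; interest $51.28 → $2,280.68; payment $456.88; balance $1,823.80
Month 4: opening $1,823.80; interest $41.95 → $1,865.75; payment $533.73; balance $1,332.02
Month 5: opening $1,332.02; interest $30.64 → $1,362.66; payment $610.58; balance $752.08
Month 6: opening $752.08; interest $17.30 → $769.38; payment $687.43; balance $81.95
Month 7: opening $81.95; interest $1.88 → $83.83; payment $83.83; balance $0.00
Balance reaches $0.00 in month 7.

7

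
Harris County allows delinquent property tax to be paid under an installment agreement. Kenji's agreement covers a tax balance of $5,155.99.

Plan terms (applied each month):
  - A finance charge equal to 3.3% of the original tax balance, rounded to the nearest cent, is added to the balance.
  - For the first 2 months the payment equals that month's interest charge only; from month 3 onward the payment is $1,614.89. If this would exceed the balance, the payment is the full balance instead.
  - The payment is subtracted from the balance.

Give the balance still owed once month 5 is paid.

# | Opening | Interest | Payment | End bal
1 | $5,155.99 | $170.15 | $170.15 | $5,155.99
2 | $5,155.99 | $170.15 | $170.15 | $5,155.99
3 | $5,155.99 | $170.15 | $1,614.89 | $3,711.25
4 | $3,711.25 | $170.15 | $1,614.89 | $2,266.51
5 | $2,266.51 | $170.15 | $1,614.89 | $821.77

$821.77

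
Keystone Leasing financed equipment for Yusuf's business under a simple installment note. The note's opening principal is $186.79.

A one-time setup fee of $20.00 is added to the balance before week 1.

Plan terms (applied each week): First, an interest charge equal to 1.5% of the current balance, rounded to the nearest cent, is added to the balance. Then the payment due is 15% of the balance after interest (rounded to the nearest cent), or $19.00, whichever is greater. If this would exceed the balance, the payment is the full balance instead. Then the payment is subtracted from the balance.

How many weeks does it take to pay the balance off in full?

11

Week 1: $206.79 +$3.10 interest = $209.89; pay $31.48 → $178.41
Week 2: $178.41 +$2.68 interest = $181.09; pay $27.16 → $153.93
Week 3: $153.93 +$2.31 interest = $156.24; pay $23.44 → $132.80
Week 4: $132.80 +$1.99 interest = $134.79; pay $20.22 → $114.57
Week 5: $114.57 +$1.72 interest = $116.29; pay $19.00 → $97.29
Week 6: $97.29 +$1.46 interest = $98.75; pay $19.00 → $79.75
Week 7: $79.75 +$1.20 interest = $80.95; pay $19.00 → $61.95
Week 8: $61.95 +$0.93 interest = $62.88; pay $19.00 → $43.88
Week 9: $43.88 +$0.66 interest = $44.54; pay $19.00 → $25.54
Week 10: $25.54 +$0.38 interest = $25.92; pay $19.00 → $6.92
Week 11: $6.92 +$0.10 interest = $7.02; pay $7.02 → $0.00
Balance reaches $0.00 in week 11.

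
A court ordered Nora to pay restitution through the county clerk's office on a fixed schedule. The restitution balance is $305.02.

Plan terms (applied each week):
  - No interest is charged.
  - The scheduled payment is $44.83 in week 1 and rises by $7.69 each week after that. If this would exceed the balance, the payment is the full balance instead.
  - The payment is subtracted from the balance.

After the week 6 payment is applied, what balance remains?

Week 1: opening $305.02; payment $44.83; balance $260.19
Week 2: opening $260.19; payment $52.52; balance $207.67
Week 3: opening $207.67; payment $60.21; balance $147.46
Week 4: opening $147.46; payment $67.90; balance $79.56
Week 5: opening $79.56; payment $75.59; balance $3.97
Week 6: opening $3.97; payment $3.97; balance $0.00

$0.00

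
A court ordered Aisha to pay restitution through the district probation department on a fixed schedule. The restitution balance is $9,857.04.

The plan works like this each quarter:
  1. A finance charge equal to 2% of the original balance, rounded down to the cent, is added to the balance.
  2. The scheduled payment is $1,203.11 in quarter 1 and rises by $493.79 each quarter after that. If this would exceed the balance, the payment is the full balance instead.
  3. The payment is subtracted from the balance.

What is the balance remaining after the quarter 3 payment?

$5,357.76

Quarter 1: $9,857.04 +$197.14 interest = $10,054.18; pay $1,203.11 → $8,851.07
Quarter 2: $8,851.07 +$197.14 interest = $9,048.21; pay $1,696.90 → $7,351.31
Quarter 3: $7,351.31 +$197.14 interest = $7,548.45; pay $2,190.69 → $5,357.76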